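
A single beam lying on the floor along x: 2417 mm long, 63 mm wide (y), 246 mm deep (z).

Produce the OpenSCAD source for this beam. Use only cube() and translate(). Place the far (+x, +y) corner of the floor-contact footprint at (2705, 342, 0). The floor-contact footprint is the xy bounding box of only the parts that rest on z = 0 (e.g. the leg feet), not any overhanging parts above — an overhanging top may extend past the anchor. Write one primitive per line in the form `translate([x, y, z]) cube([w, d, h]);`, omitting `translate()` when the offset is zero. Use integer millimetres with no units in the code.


translate([288, 279, 0]) cube([2417, 63, 246]);


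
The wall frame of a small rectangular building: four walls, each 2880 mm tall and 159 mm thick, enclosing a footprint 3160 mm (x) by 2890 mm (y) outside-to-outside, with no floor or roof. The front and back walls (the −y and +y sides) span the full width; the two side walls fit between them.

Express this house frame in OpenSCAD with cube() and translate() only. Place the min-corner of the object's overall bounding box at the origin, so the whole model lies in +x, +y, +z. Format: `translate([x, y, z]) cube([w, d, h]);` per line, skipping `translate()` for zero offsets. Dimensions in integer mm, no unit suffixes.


cube([3160, 159, 2880]);
translate([0, 2731, 0]) cube([3160, 159, 2880]);
translate([0, 159, 0]) cube([159, 2572, 2880]);
translate([3001, 159, 0]) cube([159, 2572, 2880]);


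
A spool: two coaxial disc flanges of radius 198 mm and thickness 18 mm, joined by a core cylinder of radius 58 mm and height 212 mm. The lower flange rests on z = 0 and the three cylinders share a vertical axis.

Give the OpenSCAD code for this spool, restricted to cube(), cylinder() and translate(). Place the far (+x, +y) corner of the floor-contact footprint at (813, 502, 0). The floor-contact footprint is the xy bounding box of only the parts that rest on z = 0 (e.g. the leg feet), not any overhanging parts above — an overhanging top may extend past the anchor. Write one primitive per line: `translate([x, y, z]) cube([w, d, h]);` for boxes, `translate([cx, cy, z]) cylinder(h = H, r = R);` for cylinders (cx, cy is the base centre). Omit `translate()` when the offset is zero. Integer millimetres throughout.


translate([615, 304, 0]) cylinder(h = 18, r = 198);
translate([615, 304, 18]) cylinder(h = 212, r = 58);
translate([615, 304, 230]) cylinder(h = 18, r = 198);


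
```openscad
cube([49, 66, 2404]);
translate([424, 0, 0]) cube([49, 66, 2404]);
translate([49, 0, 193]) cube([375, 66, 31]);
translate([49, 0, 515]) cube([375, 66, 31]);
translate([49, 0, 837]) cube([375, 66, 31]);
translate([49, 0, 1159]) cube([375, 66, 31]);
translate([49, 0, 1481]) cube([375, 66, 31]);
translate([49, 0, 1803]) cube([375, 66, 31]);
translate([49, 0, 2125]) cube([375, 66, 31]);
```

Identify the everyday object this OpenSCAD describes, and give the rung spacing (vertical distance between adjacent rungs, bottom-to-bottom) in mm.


A ladder. The rung spacing is 322 mm.

Two tall 49×66 posts with 7 short bars between them — a ladder. Adjacent rungs sit at z = 193 and z = 515, so the spacing is 515 − 193 = 322 mm.


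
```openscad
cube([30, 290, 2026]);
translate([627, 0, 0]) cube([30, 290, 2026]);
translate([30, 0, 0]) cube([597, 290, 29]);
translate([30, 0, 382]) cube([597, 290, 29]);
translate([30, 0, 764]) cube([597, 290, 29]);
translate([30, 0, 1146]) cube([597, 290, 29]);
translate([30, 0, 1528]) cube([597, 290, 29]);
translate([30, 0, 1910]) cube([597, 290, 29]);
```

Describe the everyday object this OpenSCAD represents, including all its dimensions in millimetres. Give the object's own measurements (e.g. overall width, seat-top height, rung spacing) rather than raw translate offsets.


An open bookshelf. Two side panels, each 30 mm thick, 290 mm deep and 2026 mm tall, stand 657 mm apart (outside-to-outside). Between them sit 6 shelves, each 29 mm thick and 290 mm deep, spanning the full gap between the sides. The bottom shelf rests on the floor (its underside at z = 0) and the clear gap between one shelf's top and the next shelf's underside is 353 mm.


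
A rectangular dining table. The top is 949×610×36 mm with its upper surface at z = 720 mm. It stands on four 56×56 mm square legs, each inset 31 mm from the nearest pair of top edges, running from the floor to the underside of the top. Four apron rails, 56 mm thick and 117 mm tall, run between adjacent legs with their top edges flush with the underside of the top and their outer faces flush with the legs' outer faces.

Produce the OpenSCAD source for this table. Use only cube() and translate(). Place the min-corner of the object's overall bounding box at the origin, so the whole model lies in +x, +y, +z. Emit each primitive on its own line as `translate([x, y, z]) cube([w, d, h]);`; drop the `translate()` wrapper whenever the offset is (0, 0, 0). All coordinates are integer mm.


// leg_h = 720 - 36 = 684
// apron z = 684 - 117 = 567
translate([0, 0, 684]) cube([949, 610, 36]);
translate([31, 31, 0]) cube([56, 56, 684]);
translate([862, 31, 0]) cube([56, 56, 684]);
translate([31, 523, 0]) cube([56, 56, 684]);
translate([862, 523, 0]) cube([56, 56, 684]);
translate([87, 31, 567]) cube([775, 56, 117]);
translate([87, 523, 567]) cube([775, 56, 117]);
translate([31, 87, 567]) cube([56, 436, 117]);
translate([862, 87, 567]) cube([56, 436, 117]);


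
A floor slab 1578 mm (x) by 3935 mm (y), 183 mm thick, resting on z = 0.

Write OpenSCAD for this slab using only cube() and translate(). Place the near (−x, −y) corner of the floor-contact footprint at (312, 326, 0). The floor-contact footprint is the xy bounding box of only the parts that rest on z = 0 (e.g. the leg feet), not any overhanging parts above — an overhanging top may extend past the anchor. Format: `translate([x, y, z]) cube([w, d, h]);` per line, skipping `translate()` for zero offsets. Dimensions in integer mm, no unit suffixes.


translate([312, 326, 0]) cube([1578, 3935, 183]);


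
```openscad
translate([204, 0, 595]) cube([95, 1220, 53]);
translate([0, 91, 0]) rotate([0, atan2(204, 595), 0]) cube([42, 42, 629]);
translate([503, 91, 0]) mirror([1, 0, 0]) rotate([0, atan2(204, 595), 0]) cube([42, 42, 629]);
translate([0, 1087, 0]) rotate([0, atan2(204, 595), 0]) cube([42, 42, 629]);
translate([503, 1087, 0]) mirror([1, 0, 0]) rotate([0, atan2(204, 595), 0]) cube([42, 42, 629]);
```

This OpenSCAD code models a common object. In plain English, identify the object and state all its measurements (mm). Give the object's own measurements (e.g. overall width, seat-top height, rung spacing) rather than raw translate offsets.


A sawhorse. A 95×1220×53 mm beam (x, y, z) sits on two A-frame leg pairs. Each pair is two raked legs of 42×42 mm section (42 mm along y) splaying symmetrically in x. Each leg rises 595 mm vertically over 204 mm of horizontal reach and is 629 mm long along its own axis. Every leg's outer bottom edge rests on the floor and its outer top edge meets a bottom edge of the beam — the left legs (tilting toward +x) meet the beam's −x bottom edge, the right legs (their mirror images, tilting toward −x) meet its +x bottom edge — so the leg tops tuck under the beam, the beam's underside is 595 mm above the floor, and the feet are 503 mm apart outside-to-outside with the beam centred between them. The two leg pairs are set in 91 mm from either end of the beam.


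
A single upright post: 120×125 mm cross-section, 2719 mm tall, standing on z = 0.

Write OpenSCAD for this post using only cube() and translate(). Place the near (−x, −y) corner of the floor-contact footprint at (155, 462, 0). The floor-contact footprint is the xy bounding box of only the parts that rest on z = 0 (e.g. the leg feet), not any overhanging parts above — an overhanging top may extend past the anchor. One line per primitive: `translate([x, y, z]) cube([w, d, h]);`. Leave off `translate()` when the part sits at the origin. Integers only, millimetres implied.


translate([155, 462, 0]) cube([120, 125, 2719]);


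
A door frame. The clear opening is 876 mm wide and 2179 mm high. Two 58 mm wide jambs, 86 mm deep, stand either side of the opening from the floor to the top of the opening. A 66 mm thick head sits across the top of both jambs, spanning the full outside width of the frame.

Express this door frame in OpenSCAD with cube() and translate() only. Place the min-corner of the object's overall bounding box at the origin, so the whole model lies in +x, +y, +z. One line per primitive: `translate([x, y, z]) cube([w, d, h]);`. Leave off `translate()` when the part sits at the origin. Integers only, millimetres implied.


cube([58, 86, 2179]);
translate([934, 0, 0]) cube([58, 86, 2179]);
translate([0, 0, 2179]) cube([992, 86, 66]);


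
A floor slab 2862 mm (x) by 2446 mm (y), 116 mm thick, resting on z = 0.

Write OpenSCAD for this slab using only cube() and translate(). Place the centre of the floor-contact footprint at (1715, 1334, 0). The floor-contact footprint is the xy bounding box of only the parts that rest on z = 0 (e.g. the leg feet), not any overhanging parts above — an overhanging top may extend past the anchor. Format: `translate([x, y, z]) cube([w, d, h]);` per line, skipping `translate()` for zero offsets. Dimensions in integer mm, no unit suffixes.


translate([284, 111, 0]) cube([2862, 2446, 116]);


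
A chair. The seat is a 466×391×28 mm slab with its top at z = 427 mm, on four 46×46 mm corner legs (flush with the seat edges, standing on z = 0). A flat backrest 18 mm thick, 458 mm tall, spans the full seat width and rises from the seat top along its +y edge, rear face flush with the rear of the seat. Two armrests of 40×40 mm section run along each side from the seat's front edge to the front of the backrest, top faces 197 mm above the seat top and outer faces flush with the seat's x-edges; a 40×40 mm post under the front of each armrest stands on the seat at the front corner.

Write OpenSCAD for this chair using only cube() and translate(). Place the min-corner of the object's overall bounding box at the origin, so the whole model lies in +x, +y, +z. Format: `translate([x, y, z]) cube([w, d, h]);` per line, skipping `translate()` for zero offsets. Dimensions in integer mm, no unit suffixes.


// leg_h = 427 - 28 = 399
// arm post h = 197 - 40 = 157
translate([0, 0, 399]) cube([466, 391, 28]);
cube([46, 46, 399]);
translate([420, 0, 0]) cube([46, 46, 399]);
translate([0, 345, 0]) cube([46, 46, 399]);
translate([420, 345, 0]) cube([46, 46, 399]);
translate([0, 373, 427]) cube([466, 18, 458]);
translate([0, 0, 584]) cube([40, 373, 40]);
translate([426, 0, 584]) cube([40, 373, 40]);
translate([0, 0, 427]) cube([40, 40, 157]);
translate([426, 0, 427]) cube([40, 40, 157]);


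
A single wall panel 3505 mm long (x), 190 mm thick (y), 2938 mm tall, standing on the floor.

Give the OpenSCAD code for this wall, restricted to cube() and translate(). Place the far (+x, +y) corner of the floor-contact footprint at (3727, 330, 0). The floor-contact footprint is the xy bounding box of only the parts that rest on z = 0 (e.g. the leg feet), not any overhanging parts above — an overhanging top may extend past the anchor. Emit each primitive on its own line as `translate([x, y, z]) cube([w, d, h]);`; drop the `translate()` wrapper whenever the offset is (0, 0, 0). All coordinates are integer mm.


translate([222, 140, 0]) cube([3505, 190, 2938]);


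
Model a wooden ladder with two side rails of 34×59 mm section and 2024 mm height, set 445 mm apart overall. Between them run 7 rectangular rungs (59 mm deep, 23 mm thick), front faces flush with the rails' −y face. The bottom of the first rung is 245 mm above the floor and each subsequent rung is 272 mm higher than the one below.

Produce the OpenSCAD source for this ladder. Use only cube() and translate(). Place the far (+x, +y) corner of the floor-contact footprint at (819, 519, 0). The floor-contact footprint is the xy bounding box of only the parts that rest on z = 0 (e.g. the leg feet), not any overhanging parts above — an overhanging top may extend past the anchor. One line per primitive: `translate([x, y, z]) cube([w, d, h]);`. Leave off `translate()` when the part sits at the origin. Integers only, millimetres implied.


translate([374, 460, 0]) cube([34, 59, 2024]);
translate([785, 460, 0]) cube([34, 59, 2024]);
translate([408, 460, 245]) cube([377, 59, 23]);
translate([408, 460, 517]) cube([377, 59, 23]);
translate([408, 460, 789]) cube([377, 59, 23]);
translate([408, 460, 1061]) cube([377, 59, 23]);
translate([408, 460, 1333]) cube([377, 59, 23]);
translate([408, 460, 1605]) cube([377, 59, 23]);
translate([408, 460, 1877]) cube([377, 59, 23]);


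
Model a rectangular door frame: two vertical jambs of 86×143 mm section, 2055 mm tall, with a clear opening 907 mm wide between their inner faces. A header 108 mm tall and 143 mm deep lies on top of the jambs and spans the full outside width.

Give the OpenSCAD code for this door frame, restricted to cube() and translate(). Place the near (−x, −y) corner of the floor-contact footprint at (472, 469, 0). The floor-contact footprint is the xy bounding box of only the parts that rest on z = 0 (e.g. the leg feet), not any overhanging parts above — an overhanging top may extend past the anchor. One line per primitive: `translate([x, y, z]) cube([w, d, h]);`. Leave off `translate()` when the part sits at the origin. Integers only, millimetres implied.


translate([472, 469, 0]) cube([86, 143, 2055]);
translate([1465, 469, 0]) cube([86, 143, 2055]);
translate([472, 469, 2055]) cube([1079, 143, 108]);


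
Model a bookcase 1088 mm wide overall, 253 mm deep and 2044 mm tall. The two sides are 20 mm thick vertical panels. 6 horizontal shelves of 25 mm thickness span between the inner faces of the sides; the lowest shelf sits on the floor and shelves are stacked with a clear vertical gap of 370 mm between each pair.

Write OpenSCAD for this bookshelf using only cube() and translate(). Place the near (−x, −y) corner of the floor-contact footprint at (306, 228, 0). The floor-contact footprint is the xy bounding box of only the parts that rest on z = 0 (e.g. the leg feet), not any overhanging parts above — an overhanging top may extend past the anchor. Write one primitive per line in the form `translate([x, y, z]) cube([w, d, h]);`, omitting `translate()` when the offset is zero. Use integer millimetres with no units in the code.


translate([306, 228, 0]) cube([20, 253, 2044]);
translate([1374, 228, 0]) cube([20, 253, 2044]);
translate([326, 228, 0]) cube([1048, 253, 25]);
translate([326, 228, 395]) cube([1048, 253, 25]);
translate([326, 228, 790]) cube([1048, 253, 25]);
translate([326, 228, 1185]) cube([1048, 253, 25]);
translate([326, 228, 1580]) cube([1048, 253, 25]);
translate([326, 228, 1975]) cube([1048, 253, 25]);


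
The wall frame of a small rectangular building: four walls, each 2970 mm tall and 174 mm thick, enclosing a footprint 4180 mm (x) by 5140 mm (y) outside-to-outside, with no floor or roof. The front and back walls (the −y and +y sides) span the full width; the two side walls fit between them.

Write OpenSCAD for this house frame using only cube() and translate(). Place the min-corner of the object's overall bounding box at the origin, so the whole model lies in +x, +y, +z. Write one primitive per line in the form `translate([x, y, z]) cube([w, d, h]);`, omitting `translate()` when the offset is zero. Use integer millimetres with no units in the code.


cube([4180, 174, 2970]);
translate([0, 4966, 0]) cube([4180, 174, 2970]);
translate([0, 174, 0]) cube([174, 4792, 2970]);
translate([4006, 174, 0]) cube([174, 4792, 2970]);


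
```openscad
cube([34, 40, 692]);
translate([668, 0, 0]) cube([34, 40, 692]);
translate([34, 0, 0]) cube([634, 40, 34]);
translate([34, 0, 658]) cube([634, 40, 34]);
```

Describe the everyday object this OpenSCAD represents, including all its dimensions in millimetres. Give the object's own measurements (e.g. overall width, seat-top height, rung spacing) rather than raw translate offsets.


A rectangular picture frame lying in the x–z plane (depth along y). The opening is 634 mm wide (x) by 624 mm tall (z), surrounded by a border 34 mm wide on all four sides. The frame is 40 mm deep and is made of two full-height vertical stiles with two horizontal rails fitted between them.


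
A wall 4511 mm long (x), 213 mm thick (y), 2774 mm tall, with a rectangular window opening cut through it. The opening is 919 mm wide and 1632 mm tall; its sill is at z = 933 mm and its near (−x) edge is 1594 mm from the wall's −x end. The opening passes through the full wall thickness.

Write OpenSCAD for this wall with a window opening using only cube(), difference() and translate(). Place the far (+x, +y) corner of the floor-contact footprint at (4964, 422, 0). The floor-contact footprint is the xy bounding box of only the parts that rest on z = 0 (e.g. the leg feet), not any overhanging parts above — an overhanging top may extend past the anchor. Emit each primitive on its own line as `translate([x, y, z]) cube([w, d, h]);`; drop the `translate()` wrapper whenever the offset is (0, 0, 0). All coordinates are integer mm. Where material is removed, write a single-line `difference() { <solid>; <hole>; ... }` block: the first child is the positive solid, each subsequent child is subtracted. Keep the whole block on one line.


difference() { translate([453, 209, 0]) cube([4511, 213, 2774]); translate([2047, 209, 933]) cube([919, 213, 1632]); }


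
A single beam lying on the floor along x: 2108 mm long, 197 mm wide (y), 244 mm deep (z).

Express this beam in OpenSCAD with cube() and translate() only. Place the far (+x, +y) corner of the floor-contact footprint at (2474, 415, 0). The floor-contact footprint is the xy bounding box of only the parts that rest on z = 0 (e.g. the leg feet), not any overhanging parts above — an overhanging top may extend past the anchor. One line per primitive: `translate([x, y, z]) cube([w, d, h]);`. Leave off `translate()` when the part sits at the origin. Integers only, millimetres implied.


translate([366, 218, 0]) cube([2108, 197, 244]);


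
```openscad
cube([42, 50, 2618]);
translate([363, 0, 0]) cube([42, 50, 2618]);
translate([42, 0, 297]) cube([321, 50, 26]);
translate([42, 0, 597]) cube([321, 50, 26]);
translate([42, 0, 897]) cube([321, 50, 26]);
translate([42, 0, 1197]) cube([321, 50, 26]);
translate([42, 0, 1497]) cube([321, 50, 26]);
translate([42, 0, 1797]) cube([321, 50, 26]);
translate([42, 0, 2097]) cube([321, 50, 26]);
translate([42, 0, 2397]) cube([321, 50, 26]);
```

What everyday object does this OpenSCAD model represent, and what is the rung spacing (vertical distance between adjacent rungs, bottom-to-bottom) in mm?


A ladder. The rung spacing is 300 mm.

Two tall 42×50 posts with 8 short bars between them — a ladder. Adjacent rungs sit at z = 297 and z = 597, so the spacing is 597 − 297 = 300 mm.


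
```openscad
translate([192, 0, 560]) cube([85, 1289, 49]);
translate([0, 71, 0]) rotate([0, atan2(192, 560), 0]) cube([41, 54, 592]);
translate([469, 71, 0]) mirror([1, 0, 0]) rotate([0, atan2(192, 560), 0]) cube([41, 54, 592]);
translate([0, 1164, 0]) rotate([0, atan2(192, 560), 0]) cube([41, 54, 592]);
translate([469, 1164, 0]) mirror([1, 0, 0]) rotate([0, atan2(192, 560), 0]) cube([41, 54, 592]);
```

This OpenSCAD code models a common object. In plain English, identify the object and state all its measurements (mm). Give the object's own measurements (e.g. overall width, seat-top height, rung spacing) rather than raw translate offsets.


A sawhorse. A 85×1289×49 mm beam (x, y, z) sits on two A-frame leg pairs. Each pair is two raked legs of 41×54 mm section (54 mm along y) splaying symmetrically in x. Each leg rises 560 mm vertically over 192 mm of horizontal reach and is 592 mm long along its own axis. Every leg's outer bottom edge rests on the floor and its outer top edge meets a bottom edge of the beam — the left legs (tilting toward +x) meet the beam's −x bottom edge, the right legs (their mirror images, tilting toward −x) meet its +x bottom edge — so the leg tops tuck under the beam, the beam's underside is 560 mm above the floor, and the feet are 469 mm apart outside-to-outside with the beam centred between them. The two leg pairs are set in 71 mm from either end of the beam.


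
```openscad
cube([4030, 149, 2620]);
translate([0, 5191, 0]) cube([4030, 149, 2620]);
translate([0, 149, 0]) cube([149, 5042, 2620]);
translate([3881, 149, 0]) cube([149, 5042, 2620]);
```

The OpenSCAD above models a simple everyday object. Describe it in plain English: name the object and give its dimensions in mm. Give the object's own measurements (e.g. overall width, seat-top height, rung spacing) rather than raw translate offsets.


The wall frame of a small rectangular building: four walls, each 2620 mm tall and 149 mm thick, enclosing a footprint 4030 mm (x) by 5340 mm (y) outside-to-outside, with no floor or roof. The front and back walls (the −y and +y sides) span the full width; the two side walls fit between them.


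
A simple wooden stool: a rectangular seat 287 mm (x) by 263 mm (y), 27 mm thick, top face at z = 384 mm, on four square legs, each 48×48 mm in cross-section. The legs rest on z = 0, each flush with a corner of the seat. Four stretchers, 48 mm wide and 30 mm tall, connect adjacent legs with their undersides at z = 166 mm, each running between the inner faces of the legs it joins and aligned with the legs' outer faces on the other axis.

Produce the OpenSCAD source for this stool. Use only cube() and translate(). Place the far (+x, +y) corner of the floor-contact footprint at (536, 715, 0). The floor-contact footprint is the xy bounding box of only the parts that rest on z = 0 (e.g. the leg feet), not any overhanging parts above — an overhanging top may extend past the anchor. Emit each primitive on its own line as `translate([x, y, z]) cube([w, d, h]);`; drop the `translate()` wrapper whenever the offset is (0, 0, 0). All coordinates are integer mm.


translate([249, 452, 357]) cube([287, 263, 27]);
translate([249, 452, 0]) cube([48, 48, 357]);
translate([488, 452, 0]) cube([48, 48, 357]);
translate([249, 667, 0]) cube([48, 48, 357]);
translate([488, 667, 0]) cube([48, 48, 357]);
translate([297, 452, 166]) cube([191, 48, 30]);
translate([297, 667, 166]) cube([191, 48, 30]);
translate([249, 500, 166]) cube([48, 167, 30]);
translate([488, 500, 166]) cube([48, 167, 30]);


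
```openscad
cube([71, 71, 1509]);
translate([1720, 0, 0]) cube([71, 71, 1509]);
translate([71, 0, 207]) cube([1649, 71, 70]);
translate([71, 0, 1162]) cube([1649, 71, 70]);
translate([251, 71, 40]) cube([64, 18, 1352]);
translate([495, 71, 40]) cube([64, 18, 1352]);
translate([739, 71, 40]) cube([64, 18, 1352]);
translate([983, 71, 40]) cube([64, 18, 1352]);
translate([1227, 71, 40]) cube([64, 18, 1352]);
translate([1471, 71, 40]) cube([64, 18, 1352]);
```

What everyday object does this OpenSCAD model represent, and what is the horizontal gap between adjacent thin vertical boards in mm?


A fence section. The picket gap is 180 mm.

Two posts, two rails, 6 pickets — a fence section. Span 1649 mm holds 6 pickets of 64 mm with 7 equal gaps: ⌊(1649 − 6·64) / 7⌋ = 180 mm.


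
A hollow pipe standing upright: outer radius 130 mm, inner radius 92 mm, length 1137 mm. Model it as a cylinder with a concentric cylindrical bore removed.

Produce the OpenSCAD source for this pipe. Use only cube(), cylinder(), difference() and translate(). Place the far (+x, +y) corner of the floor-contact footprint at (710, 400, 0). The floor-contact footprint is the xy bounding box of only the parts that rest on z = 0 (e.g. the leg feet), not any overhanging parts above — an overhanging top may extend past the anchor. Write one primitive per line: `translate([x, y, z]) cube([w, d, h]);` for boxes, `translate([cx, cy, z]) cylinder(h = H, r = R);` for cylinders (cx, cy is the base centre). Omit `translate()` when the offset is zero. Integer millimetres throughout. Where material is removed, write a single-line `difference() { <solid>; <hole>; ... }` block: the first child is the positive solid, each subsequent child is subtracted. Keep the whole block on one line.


difference() { translate([580, 270, 0]) cylinder(h = 1137, r = 130); translate([580, 270, 0]) cylinder(h = 1137, r = 92); }


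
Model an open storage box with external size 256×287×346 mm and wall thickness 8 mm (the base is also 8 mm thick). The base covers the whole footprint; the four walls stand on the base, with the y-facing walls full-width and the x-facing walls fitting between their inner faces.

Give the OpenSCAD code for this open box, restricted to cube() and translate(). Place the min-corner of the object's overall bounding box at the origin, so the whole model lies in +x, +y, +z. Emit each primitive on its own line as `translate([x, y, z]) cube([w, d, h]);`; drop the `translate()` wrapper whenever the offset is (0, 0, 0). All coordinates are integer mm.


cube([256, 287, 8]);
translate([0, 0, 8]) cube([256, 8, 338]);
translate([0, 279, 8]) cube([256, 8, 338]);
translate([0, 8, 8]) cube([8, 271, 338]);
translate([248, 8, 8]) cube([8, 271, 338]);


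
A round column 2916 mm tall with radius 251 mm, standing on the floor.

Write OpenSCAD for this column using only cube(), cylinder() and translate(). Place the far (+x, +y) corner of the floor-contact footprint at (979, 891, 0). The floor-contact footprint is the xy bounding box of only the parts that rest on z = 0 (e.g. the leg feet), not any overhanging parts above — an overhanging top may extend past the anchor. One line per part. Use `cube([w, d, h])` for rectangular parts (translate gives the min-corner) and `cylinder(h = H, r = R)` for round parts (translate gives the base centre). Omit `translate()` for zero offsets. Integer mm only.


translate([728, 640, 0]) cylinder(h = 2916, r = 251);


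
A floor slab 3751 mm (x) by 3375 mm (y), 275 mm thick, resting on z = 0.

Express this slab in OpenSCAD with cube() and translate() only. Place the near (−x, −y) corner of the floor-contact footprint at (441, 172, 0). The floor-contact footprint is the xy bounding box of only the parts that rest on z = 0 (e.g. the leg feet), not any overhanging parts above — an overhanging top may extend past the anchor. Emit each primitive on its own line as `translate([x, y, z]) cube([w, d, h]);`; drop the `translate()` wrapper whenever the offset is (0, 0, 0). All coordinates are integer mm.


translate([441, 172, 0]) cube([3751, 3375, 275]);


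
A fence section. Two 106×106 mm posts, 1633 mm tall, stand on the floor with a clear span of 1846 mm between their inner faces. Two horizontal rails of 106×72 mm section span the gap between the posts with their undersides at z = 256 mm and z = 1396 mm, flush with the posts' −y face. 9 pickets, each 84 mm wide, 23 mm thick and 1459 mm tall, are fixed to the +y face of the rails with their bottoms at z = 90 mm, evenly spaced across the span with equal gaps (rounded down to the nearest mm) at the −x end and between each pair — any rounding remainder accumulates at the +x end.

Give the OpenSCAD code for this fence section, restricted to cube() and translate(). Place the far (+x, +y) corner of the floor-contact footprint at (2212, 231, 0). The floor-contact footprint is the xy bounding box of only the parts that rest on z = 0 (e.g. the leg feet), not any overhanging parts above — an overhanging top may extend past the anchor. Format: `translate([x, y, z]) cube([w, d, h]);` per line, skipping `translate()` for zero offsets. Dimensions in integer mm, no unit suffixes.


translate([154, 125, 0]) cube([106, 106, 1633]);
translate([2106, 125, 0]) cube([106, 106, 1633]);
translate([260, 125, 256]) cube([1846, 106, 72]);
translate([260, 125, 1396]) cube([1846, 106, 72]);
translate([369, 231, 90]) cube([84, 23, 1459]);
translate([562, 231, 90]) cube([84, 23, 1459]);
translate([755, 231, 90]) cube([84, 23, 1459]);
translate([948, 231, 90]) cube([84, 23, 1459]);
translate([1141, 231, 90]) cube([84, 23, 1459]);
translate([1334, 231, 90]) cube([84, 23, 1459]);
translate([1527, 231, 90]) cube([84, 23, 1459]);
translate([1720, 231, 90]) cube([84, 23, 1459]);
translate([1913, 231, 90]) cube([84, 23, 1459]);


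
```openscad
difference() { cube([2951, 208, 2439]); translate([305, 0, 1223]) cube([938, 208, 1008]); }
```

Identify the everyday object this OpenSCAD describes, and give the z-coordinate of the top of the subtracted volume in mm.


A wall with a window opening. The window head height is 2231 mm.

A wall with a rectangular opening subtracted — a window. Sill at z = 1223, opening 1008 mm tall, so the head is at 1223 + 1008 = 2231 mm.


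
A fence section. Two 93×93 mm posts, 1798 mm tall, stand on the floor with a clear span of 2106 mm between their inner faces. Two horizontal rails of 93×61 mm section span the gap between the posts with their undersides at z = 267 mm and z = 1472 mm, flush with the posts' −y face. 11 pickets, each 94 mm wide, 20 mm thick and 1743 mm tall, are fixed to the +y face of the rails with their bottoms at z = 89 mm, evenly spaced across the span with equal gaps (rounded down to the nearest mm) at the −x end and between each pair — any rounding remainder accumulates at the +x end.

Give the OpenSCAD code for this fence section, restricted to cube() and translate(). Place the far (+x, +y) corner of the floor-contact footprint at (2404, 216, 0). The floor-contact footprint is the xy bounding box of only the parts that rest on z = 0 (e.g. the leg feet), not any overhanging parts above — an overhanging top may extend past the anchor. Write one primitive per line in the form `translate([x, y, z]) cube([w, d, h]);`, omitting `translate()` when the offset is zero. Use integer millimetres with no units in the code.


translate([112, 123, 0]) cube([93, 93, 1798]);
translate([2311, 123, 0]) cube([93, 93, 1798]);
translate([205, 123, 267]) cube([2106, 93, 61]);
translate([205, 123, 1472]) cube([2106, 93, 61]);
translate([294, 216, 89]) cube([94, 20, 1743]);
translate([477, 216, 89]) cube([94, 20, 1743]);
translate([660, 216, 89]) cube([94, 20, 1743]);
translate([843, 216, 89]) cube([94, 20, 1743]);
translate([1026, 216, 89]) cube([94, 20, 1743]);
translate([1209, 216, 89]) cube([94, 20, 1743]);
translate([1392, 216, 89]) cube([94, 20, 1743]);
translate([1575, 216, 89]) cube([94, 20, 1743]);
translate([1758, 216, 89]) cube([94, 20, 1743]);
translate([1941, 216, 89]) cube([94, 20, 1743]);
translate([2124, 216, 89]) cube([94, 20, 1743]);


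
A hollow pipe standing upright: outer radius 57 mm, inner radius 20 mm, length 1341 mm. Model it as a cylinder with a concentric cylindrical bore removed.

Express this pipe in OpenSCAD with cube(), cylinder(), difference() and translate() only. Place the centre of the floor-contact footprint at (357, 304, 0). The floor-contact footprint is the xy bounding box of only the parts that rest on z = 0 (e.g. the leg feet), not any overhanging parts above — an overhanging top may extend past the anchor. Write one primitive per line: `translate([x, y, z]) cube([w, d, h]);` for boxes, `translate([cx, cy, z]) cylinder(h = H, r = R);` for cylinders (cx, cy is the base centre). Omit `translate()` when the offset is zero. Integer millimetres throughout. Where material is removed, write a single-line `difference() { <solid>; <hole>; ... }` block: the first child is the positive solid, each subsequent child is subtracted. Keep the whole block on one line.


difference() { translate([357, 304, 0]) cylinder(h = 1341, r = 57); translate([357, 304, 0]) cylinder(h = 1341, r = 20); }


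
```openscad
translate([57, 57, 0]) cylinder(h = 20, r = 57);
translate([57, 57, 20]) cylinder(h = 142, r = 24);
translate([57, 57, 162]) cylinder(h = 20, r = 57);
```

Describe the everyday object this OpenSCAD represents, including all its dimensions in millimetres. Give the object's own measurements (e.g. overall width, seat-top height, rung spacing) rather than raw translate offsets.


A spool: two coaxial disc flanges of radius 57 mm and thickness 20 mm, joined by a core cylinder of radius 24 mm and height 142 mm. The lower flange rests on z = 0 and the three cylinders share a vertical axis.


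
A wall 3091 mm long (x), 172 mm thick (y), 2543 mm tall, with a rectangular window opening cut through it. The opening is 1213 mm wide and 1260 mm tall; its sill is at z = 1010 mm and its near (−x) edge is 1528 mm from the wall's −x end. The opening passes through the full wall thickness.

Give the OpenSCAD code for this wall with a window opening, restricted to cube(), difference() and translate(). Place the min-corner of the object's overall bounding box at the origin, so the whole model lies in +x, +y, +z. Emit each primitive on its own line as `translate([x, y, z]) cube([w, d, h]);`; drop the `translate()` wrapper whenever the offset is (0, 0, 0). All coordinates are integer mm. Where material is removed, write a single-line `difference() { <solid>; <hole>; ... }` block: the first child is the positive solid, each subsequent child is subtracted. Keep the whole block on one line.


difference() { cube([3091, 172, 2543]); translate([1528, 0, 1010]) cube([1213, 172, 1260]); }


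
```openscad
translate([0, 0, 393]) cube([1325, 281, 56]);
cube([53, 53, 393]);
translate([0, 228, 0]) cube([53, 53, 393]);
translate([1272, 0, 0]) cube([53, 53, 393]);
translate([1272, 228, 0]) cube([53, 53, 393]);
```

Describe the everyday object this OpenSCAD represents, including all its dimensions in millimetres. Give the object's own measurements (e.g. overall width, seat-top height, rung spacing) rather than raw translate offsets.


A long wooden bench with a 1325 mm (x) × 281 mm (y) seat, 56 mm thick, its top surface 449 mm above the floor. Four 53 mm square legs at the seat corners, flush with the edges, run from z = 0 to the seat underside.


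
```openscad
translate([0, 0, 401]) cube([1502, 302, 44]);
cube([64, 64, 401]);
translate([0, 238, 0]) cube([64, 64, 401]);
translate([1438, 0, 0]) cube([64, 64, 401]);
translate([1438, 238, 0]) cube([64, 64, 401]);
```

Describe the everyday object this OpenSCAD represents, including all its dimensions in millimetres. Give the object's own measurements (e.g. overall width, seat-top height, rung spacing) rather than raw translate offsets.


A bench: a 1502×302 mm seat slab, 44 mm thick, top at z = 445 mm, on four 64×64 mm square legs flush with the seat corners and standing on z = 0.


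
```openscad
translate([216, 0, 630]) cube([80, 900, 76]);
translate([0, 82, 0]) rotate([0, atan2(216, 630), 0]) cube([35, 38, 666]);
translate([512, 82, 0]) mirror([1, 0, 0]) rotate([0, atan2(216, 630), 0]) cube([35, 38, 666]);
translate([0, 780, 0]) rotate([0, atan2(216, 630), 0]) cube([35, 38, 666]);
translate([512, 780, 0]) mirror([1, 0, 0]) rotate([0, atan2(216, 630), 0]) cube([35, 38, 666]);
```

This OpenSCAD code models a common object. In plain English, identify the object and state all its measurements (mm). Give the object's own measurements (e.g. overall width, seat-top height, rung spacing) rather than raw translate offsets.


A sawhorse. A 80×900×76 mm beam (x, y, z) sits on two A-frame leg pairs. Each pair is two raked legs of 35×38 mm section (38 mm along y) splaying symmetrically in x. Each leg rises 630 mm vertically over 216 mm of horizontal reach and is 666 mm long along its own axis. Every leg's outer bottom edge rests on the floor and its outer top edge meets a bottom edge of the beam — the left legs (tilting toward +x) meet the beam's −x bottom edge, the right legs (their mirror images, tilting toward −x) meet its +x bottom edge — so the leg tops tuck under the beam, the beam's underside is 630 mm above the floor, and the feet are 512 mm apart outside-to-outside with the beam centred between them. The two leg pairs are set in 82 mm from either end of the beam.


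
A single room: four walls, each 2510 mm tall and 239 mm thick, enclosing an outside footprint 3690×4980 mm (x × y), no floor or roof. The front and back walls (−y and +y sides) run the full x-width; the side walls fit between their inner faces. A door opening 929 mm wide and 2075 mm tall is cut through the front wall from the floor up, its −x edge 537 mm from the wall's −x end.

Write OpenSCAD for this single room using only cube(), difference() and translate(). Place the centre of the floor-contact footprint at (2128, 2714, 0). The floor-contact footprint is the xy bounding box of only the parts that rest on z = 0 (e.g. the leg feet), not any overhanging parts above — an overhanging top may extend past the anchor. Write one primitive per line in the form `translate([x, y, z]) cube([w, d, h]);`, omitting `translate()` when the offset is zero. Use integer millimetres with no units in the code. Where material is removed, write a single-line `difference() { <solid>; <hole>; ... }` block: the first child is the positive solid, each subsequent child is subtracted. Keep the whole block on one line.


difference() { translate([283, 224, 0]) cube([3690, 239, 2510]); translate([820, 224, 0]) cube([929, 239, 2075]); }
translate([283, 4965, 0]) cube([3690, 239, 2510]);
translate([283, 463, 0]) cube([239, 4502, 2510]);
translate([3734, 463, 0]) cube([239, 4502, 2510]);


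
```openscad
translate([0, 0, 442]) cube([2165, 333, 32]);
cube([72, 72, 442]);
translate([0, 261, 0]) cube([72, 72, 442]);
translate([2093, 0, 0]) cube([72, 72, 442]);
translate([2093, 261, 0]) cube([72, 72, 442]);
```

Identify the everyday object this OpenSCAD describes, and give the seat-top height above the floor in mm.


A bench. The seat-top height is 474 mm.

A long slab on four corner posts — a bench. The slab sits at z = 442 with thickness 32, so the top is 442 + 32 = 474 mm.


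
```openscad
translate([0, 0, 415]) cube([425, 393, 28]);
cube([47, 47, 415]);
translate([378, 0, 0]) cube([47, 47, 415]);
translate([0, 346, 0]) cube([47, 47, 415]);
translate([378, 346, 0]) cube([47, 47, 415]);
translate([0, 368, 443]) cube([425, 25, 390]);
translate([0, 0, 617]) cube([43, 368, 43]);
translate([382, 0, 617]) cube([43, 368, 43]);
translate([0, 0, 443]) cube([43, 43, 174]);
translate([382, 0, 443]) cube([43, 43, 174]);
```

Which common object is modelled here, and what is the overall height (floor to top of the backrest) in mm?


A chair. The overall height is 833 mm.

A slab on four corner posts with a tall panel at the back — a chair. The seat slab sits at z = 415 with thickness 28, and the 390 mm backrest starts at the seat top, so the overall height is 415 + 28 + 390 = 833 mm.


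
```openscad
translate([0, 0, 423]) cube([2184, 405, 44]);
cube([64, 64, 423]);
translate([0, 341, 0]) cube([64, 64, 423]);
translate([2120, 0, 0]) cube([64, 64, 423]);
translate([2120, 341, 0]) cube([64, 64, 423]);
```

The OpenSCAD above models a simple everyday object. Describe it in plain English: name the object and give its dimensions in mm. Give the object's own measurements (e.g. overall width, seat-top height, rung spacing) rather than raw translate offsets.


A bench: a 2184×405 mm seat slab, 44 mm thick, top at z = 467 mm, on four 64×64 mm square legs flush with the seat corners and standing on z = 0.


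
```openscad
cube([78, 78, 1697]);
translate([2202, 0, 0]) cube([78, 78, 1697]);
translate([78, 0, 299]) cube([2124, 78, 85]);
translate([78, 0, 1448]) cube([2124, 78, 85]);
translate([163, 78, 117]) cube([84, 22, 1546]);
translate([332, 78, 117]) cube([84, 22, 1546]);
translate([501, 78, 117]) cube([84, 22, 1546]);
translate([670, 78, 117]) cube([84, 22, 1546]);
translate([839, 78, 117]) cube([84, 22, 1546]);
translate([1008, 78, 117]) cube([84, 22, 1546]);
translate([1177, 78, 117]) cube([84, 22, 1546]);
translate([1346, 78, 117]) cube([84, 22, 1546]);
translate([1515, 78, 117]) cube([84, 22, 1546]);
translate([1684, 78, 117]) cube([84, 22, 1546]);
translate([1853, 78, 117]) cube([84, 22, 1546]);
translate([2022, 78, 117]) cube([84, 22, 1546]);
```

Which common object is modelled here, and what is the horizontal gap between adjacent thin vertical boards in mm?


A fence section. The picket gap is 85 mm.

Two posts, two rails, 12 pickets — a fence section. Span 2124 mm holds 12 pickets of 84 mm with 13 equal gaps: ⌊(2124 − 12·84) / 13⌋ = 85 mm.
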